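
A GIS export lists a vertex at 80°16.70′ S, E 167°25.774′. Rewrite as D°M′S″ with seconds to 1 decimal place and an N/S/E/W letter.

Lat: 16.70000′ → 16′ and 0.70000 × 60 = 42.000″
Longitude: 25.77400′ → 25′ and 0.77400 × 60 = 46.440″

80°16′42.0″ S, 167°25′46.4″ E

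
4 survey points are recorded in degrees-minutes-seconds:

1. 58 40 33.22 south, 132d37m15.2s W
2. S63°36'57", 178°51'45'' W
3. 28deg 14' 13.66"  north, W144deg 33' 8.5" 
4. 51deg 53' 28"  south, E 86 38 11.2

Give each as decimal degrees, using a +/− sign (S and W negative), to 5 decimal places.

1. -58.67589, -132.62089
2. -63.61583, -178.86250
3. 28.23713, -144.55236
4. -51.89111, 86.63644

Point 1:
  φ: 58 + 40/60 + 33.22/3600 = 58.675894
  S ⇒ negate
  Longitude: 132 + 37/60 + 15.2/3600 = 132.620889
  hemisphere W, so the sign is −
Point 2:
  Latitude: 63 + 36/60 + 57/3600 = 63.615833
  S → negative
  λ: 178 + 51/60 + 45/3600 = 178.862500
  W → negative
Point 3:
  Lat: 28° + 14/60 + 13.66/3600 = 28 + 0.233333 + 0.003794 = 28.237128
  N ⇒ keep positive
  λ: 144° + 33/60 + 8.5/3600 = 144 + 0.550000 + 0.002361 = 144.552361
  W ⇒ negate
Point 4:
  Latitude: 53′ + 28″ = 53.46667′; 51 + 53.46667/60 = 51.891111
  hemisphere S, so the sign is −
  λ: 86° + 38/60 + 11.2/3600 = 86 + 0.633333 + 0.003111 = 86.636444
  E ⇒ keep positive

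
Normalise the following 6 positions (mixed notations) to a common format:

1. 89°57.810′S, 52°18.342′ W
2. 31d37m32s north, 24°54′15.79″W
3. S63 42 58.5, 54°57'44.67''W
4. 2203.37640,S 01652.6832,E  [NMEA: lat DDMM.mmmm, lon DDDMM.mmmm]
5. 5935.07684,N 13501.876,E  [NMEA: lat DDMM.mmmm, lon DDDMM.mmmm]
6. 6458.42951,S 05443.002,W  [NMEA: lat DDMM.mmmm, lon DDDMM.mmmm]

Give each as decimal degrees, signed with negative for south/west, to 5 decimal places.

Point 1:
  Latitude: 89 + 57.81/60 = 89.963500
  S ⇒ negate
  λ: 52 + 18.342/60 = 52.305700
  W ⇒ negate
Point 2:
  φ: 37′ + 32″ = 37.53333′; 31 + 37.53333/60 = 31.625556
  N ⇒ keep positive
  λ: 24° + 54/60 + 15.79/3600 = 24 + 0.900000 + 0.004386 = 24.904386
  W ⇒ negate
Point 3:
  Lat: 63 + 42/60 + 58.5/3600 = 63.716250
  S → negative
  Longitude: 54° + 57/60 + 44.67/3600 = 54 + 0.950000 + 0.012408 = 54.962408
  W → negative
Point 4:
  Latitude: split at 2 digits → 22° and 3.3764′; 22 + 3.3764/60 = 22.056273
  S ⇒ negate
  Longitude: split at 3 digits → 016° and 52.6832′; 16 + 52.6832/60 = 16.878053
  E → positive
Point 5:
  Latitude: degrees = first 2 digits = 59, minutes = 35.07684; 59 + 35.07684/60 = 59.584614
  N ⇒ keep positive
  λ: split at 3 digits → 135° and 1.876′; 135 + 1.876/60 = 135.031267
  E ⇒ keep positive
Point 6:
  φ: degrees = first 2 digits = 64, minutes = 58.42951; 64 + 58.42951/60 = 64.973825
  S ⇒ negate
  Longitude: degrees = first 3 digits = 54, minutes = 43.002; 54 + 43.002/60 = 54.716700
  W → negative

1. -89.96350, -52.30570
2. 31.62556, -24.90439
3. -63.71625, -54.96241
4. -22.05627, 16.87805
5. 59.58461, 135.03127
6. -64.97383, -54.71670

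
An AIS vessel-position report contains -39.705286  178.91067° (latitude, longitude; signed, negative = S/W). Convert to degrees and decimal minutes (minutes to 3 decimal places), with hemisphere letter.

39° 42.317′ S, 178° 54.640′ E

Latitude is negative → S; |value| = 39.705286
Latitude: 39° + 0.705286 × 60 = 39° 42.31716′
Lon: minutes = (178.910670 − 178) × 60 = 54.64020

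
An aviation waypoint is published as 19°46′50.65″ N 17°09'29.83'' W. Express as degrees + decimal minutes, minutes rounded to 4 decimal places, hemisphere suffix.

Latitude: 46 + 50.65/60 = 46.844167′
Lon: seconds/60 = 0.49717; minutes = 9 + 0.49717 = 9.497167

19° 46.8442′ N, 17° 9.4972′ W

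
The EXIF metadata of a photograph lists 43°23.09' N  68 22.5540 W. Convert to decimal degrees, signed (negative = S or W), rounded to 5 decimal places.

43.38483, -68.37590

Lat: 23.09′ = 0.384833°; total 43.384833
N → positive
Longitude: 22.554′ = 0.375900°; total 68.375900
W ⇒ negate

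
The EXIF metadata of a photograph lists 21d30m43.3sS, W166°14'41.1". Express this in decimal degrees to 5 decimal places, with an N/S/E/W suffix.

21.51203° S, 166.24475° W

Latitude: 21 + 30/60 + 43.3/3600 = 21.512028
Lon: 14′ + 41.1″ = 14.68500′; 166 + 14.68500/60 = 166.244750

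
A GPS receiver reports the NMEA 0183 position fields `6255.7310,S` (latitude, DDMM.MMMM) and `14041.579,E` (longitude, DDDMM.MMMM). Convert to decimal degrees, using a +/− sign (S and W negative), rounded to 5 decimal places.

Latitude: split at 2 digits → 62° and 55.731′; 62 + 55.731/60 = 62.928850
hemisphere S, so the sign is −
λ: split at 3 digits → 140° and 41.579′; 140 + 41.579/60 = 140.692983
E ⇒ keep positive

-62.92885, 140.69298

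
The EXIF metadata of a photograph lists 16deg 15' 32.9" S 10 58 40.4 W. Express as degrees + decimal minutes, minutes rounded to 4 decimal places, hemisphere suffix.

φ: 15 + 32.9/60 = 15.548333′
Longitude: seconds/60 = 0.67333; minutes = 58 + 0.67333 = 58.673333

16° 15.5483′ S, 10° 58.6733′ W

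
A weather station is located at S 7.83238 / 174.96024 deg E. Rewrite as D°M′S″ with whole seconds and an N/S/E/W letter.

7°49′57″ S, 174°57′37″ E

φ: 0.832380 × 60 = 49.94280′ → 49′, remainder × 60 = 56.57″
Lon: 0.960240 × 60 = 57.61440′ → 57′, remainder × 60 = 36.86″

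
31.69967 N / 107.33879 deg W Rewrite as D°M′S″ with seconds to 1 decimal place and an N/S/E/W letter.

31°41′58.8″ N, 107°20′19.6″ W

Lat: 0.699670 × 60 = 41.98020′ → 41′, remainder × 60 = 58.812″
Longitude: whole degrees 107; 20.32740′ → 20′ and 19.644″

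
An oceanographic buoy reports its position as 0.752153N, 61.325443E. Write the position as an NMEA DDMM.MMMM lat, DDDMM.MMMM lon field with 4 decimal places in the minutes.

Latitude: fractional part 0.752153 → 45.129180 minutes
Lon: fractional part 0.325443 → 19.526580 minutes

0045.1292,N / 06119.5266,E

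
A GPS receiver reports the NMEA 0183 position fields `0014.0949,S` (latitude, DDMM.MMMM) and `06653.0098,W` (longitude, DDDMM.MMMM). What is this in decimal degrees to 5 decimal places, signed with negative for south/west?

-0.23492, -66.88350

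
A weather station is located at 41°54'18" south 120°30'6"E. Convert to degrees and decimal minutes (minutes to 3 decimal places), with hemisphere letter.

41° 54.300′ S, 120° 30.100′ E

Lat: seconds/60 = 0.30000; minutes = 54 + 0.30000 = 54.30000
λ: seconds/60 = 0.10000; minutes = 30 + 0.10000 = 30.10000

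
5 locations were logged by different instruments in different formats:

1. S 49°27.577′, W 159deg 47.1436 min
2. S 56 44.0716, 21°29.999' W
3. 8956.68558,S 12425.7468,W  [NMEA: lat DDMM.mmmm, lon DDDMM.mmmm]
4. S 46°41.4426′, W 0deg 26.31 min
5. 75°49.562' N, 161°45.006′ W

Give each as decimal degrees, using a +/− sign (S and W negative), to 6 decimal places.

1. -49.459617, -159.785727
2. -56.734527, -21.499983
3. -89.944760, -124.429113
4. -46.690710, -0.438500
5. 75.826033, -161.750100

Point 1:
  φ: 49 + 27.577/60 = 49.4596167
  S → negative
  Lon: 159 + 47.1436/60 = 159.7857267
  W ⇒ negate
Point 2:
  Latitude: 56 + 44.0716/60 = 56.7345267
  S → negative
  Lon: 29.999′ = 0.499983°; total 21.4999833
  hemisphere W, so the sign is −
Point 3:
  Latitude: degrees = first 2 digits = 89, minutes = 56.68558; 89 + 56.68558/60 = 89.9447597
  S ⇒ negate
  Lon: degrees = first 3 digits = 124, minutes = 25.7468; 124 + 25.7468/60 = 124.4291133
  W → negative
Point 4:
  Latitude: 41.4426′ = 0.690710°; total 46.6907100
  hemisphere S, so the sign is −
  λ: 0 + 26.31/60 = 0.4385000
  hemisphere W, so the sign is −
Point 5:
  Latitude: 75 + 49.562/60 = 75.8260333
  N ⇒ keep positive
  λ: 45.006′ = 0.750100°; total 161.7501000
  hemisphere W, so the sign is −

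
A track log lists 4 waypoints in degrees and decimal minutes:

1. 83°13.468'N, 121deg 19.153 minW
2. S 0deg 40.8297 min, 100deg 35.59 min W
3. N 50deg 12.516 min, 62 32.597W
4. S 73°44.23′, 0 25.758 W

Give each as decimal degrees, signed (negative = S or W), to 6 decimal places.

1. 83.224467, -121.319217
2. -0.680495, -100.593167
3. 50.208600, -62.543283
4. -73.737167, -0.429300

Point 1:
  Latitude: 83 + 13.468/60 = 83.2244667
  N → positive
  Lon: 121 + 19.153/60 = 121.3192167
  hemisphere W, so the sign is −
Point 2:
  φ: 0 + 40.8297/60 = 0.6804950
  S → negative
  Longitude: 35.59′ = 0.593167°; total 100.5931667
  W → negative
Point 3:
  Latitude: 50 + 12.516/60 = 50.2086000
  N → positive
  λ: 32.597′ = 0.543283°; total 62.5432833
  W → negative
Point 4:
  φ: 73 + 44.23/60 = 73.7371667
  S → negative
  λ: 25.758′ = 0.429300°; total 0.4293000
  W ⇒ negate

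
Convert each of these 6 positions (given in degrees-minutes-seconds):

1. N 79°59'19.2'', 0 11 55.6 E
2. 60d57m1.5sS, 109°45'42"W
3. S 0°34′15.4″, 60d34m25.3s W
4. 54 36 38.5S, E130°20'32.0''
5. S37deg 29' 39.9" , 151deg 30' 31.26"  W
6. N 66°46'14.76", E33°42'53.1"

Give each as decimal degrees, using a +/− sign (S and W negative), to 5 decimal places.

Point 1:
  φ: 79 + 59/60 + 19.2/3600 = 79.988667
  N → positive
  Longitude: 0° + 11/60 + 55.6/3600 = 0 + 0.183333 + 0.015444 = 0.198778
  E ⇒ keep positive
Point 2:
  Latitude: 60° + 57/60 + 1.5/3600 = 60 + 0.950000 + 0.000417 = 60.950417
  S ⇒ negate
  Lon: 109 + 45/60 + 42/3600 = 109.761667
  hemisphere W, so the sign is −
Point 3:
  φ: 0° + 34/60 + 15.4/3600 = 0 + 0.566667 + 0.004278 = 0.570944
  S → negative
  λ: 60 + 34/60 + 25.3/3600 = 60.573694
  hemisphere W, so the sign is −
Point 4:
  φ: 54 + 36/60 + 38.5/3600 = 54.610694
  S → negative
  λ: 20′ + 32″ = 20.53333′; 130 + 20.53333/60 = 130.342222
  E → positive
Point 5:
  Latitude: 37° + 29/60 + 39.9/3600 = 37 + 0.483333 + 0.011083 = 37.494417
  S ⇒ negate
  Lon: 30′ + 31.26″ = 30.52100′; 151 + 30.52100/60 = 151.508683
  W → negative
Point 6:
  φ: 66° + 46/60 + 14.76/3600 = 66 + 0.766667 + 0.004100 = 66.770767
  N → positive
  Longitude: 33 + 42/60 + 53.1/3600 = 33.714750
  E ⇒ keep positive

1. 79.98867, 0.19878
2. -60.95042, -109.76167
3. -0.57094, -60.57369
4. -54.61069, 130.34222
5. -37.49442, -151.50868
6. 66.77077, 33.71475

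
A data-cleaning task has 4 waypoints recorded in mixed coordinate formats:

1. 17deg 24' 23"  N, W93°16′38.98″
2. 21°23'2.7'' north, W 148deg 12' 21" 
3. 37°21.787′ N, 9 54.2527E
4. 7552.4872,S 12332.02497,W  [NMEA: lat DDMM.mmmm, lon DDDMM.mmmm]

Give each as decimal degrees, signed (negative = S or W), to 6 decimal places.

Point 1:
  φ: 17 + 24/60 + 23/3600 = 17.4063889
  N → positive
  Longitude: 16′ + 38.98″ = 16.64967′; 93 + 16.64967/60 = 93.2774944
  W → negative
Point 2:
  φ: 23′ + 2.7″ = 23.04500′; 21 + 23.04500/60 = 21.3840833
  N ⇒ keep positive
  λ: 12′ + 21″ = 12.35000′; 148 + 12.35000/60 = 148.2058333
  hemisphere W, so the sign is −
Point 3:
  Latitude: 37 + 21.787/60 = 37.3631167
  N ⇒ keep positive
  Longitude: 54.2527′ = 0.904212°; total 9.9042117
  E ⇒ keep positive
Point 4:
  Lat: split at 2 digits → 75° and 52.4872′; 75 + 52.4872/60 = 75.8747867
  S ⇒ negate
  λ: split at 3 digits → 123° and 32.02497′; 123 + 32.02497/60 = 123.5337495
  W ⇒ negate

1. 17.406389, -93.277494
2. 21.384083, -148.205833
3. 37.363117, 9.904212
4. -75.874787, -123.533750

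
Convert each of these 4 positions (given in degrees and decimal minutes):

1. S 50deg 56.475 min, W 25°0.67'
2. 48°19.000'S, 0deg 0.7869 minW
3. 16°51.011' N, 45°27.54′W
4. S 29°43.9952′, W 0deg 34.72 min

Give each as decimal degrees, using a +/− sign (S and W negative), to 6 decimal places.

1. -50.941250, -25.011167
2. -48.316667, -0.013115
3. 16.850183, -45.459000
4. -29.733253, -0.578667

Point 1:
  Lat: 56.475′ = 0.941250°; total 50.9412500
  hemisphere S, so the sign is −
  Lon: 25 + 0.67/60 = 25.0111667
  W → negative
Point 2:
  Lat: 19′ = 0.316667°; total 48.3166667
  S ⇒ negate
  λ: 0 + 0.7869/60 = 0.0131150
  hemisphere W, so the sign is −
Point 3:
  Latitude: 51.011′ = 0.850183°; total 16.8501833
  N ⇒ keep positive
  Longitude: 45 + 27.54/60 = 45.4590000
  W ⇒ negate
Point 4:
  φ: 43.9952′ = 0.733253°; total 29.7332533
  S ⇒ negate
  λ: 34.72′ = 0.578667°; total 0.5786667
  hemisphere W, so the sign is −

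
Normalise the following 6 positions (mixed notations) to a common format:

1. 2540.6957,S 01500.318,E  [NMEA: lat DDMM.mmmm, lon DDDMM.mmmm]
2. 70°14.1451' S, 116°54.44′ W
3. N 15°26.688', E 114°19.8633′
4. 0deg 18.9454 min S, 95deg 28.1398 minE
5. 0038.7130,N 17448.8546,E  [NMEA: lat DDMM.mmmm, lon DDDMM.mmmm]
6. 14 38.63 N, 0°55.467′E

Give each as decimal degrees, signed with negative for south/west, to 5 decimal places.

Point 1:
  Latitude: degrees = first 2 digits = 25, minutes = 40.6957; 25 + 40.6957/60 = 25.678262
  hemisphere S, so the sign is −
  Lon: degrees = first 3 digits = 15, minutes = 0.318; 15 + 0.318/60 = 15.005300
  E → positive
Point 2:
  Latitude: 14.1451′ = 0.235752°; total 70.235752
  S ⇒ negate
  λ: 54.44′ = 0.907333°; total 116.907333
  W ⇒ negate
Point 3:
  φ: 15 + 26.688/60 = 15.444800
  N → positive
  λ: 19.8633′ = 0.331055°; total 114.331055
  E ⇒ keep positive
Point 4:
  Lat: 18.9454′ = 0.315757°; total 0.315757
  S ⇒ negate
  Lon: 28.1398′ = 0.468997°; total 95.468997
  E → positive
Point 5:
  Lat: degrees = first 2 digits = 0, minutes = 38.713; 0 + 38.713/60 = 0.645217
  N → positive
  λ: degrees = first 3 digits = 174, minutes = 48.8546; 174 + 48.8546/60 = 174.814243
  E ⇒ keep positive
Point 6:
  Lat: 14 + 38.63/60 = 14.643833
  N ⇒ keep positive
  Lon: 55.467′ = 0.924450°; total 0.924450
  E → positive

1. -25.67826, 15.00530
2. -70.23575, -116.90733
3. 15.44480, 114.33106
4. -0.31576, 95.46900
5. 0.64522, 174.81424
6. 14.64383, 0.92445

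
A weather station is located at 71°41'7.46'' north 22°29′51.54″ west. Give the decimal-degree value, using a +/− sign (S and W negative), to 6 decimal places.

71.685406, -22.497650

φ: 41′ + 7.46″ = 41.12433′; 71 + 41.12433/60 = 71.6854056
N ⇒ keep positive
Lon: 29′ + 51.54″ = 29.85900′; 22 + 29.85900/60 = 22.4976500
W → negative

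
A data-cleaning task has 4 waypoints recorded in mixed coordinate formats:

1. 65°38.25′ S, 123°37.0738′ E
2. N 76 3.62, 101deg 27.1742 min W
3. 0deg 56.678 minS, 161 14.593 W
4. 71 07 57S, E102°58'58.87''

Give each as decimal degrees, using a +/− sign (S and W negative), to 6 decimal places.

Point 1:
  φ: 65 + 38.25/60 = 65.6375000
  hemisphere S, so the sign is −
  Longitude: 37.0738′ = 0.617897°; total 123.6178967
  E → positive
Point 2:
  Latitude: 76 + 3.62/60 = 76.0603333
  N ⇒ keep positive
  λ: 27.1742′ = 0.452903°; total 101.4529033
  W → negative
Point 3:
  φ: 0 + 56.678/60 = 0.9446333
  S → negative
  Lon: 14.593′ = 0.243217°; total 161.2432167
  hemisphere W, so the sign is −
Point 4:
  φ: 71 + 7/60 + 57/3600 = 71.1325000
  S → negative
  Longitude: 102° + 58/60 + 58.87/3600 = 102 + 0.966667 + 0.016353 = 102.9830194
  E → positive

1. -65.637500, 123.617897
2. 76.060333, -101.452903
3. -0.944633, -161.243217
4. -71.132500, 102.983019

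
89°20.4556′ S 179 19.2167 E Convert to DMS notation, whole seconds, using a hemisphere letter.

φ: fractional minutes 0.45560 × 60 = 27.34″
λ: fractional minutes 0.21670 × 60 = 13.00″

89°20′27″ S, 179°19′13″ E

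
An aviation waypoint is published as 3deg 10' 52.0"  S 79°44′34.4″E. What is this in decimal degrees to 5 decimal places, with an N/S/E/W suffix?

3.18111° S, 79.74289° E

Latitude: 10′ + 52″ = 10.86667′; 3 + 10.86667/60 = 3.181111
Lon: 44′ + 34.4″ = 44.57333′; 79 + 44.57333/60 = 79.742889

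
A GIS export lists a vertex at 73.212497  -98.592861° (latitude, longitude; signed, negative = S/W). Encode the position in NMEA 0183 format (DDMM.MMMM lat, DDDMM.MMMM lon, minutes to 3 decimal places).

7312.750,N / 09835.572,W

Latitude: minutes = (73.212497 − 73) × 60 = 12.74982
Longitude is negative → W; |value| = 98.592861
Longitude: minutes = (98.592861 − 98) × 60 = 35.57166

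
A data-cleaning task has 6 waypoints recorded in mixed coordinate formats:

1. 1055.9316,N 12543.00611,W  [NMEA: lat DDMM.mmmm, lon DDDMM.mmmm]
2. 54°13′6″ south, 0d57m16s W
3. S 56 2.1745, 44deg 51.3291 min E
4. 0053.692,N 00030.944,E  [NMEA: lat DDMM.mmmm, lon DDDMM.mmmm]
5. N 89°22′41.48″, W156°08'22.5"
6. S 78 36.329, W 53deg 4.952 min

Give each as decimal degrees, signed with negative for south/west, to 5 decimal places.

1. 10.93219, -125.71677
2. -54.21833, -0.95444
3. -56.03624, 44.85549
4. 0.89487, 0.51573
5. 89.37819, -156.13958
6. -78.60548, -53.08253

Point 1:
  Latitude: degrees = first 2 digits = 10, minutes = 55.9316; 10 + 55.9316/60 = 10.932193
  N → positive
  Longitude: degrees = first 3 digits = 125, minutes = 43.00611; 125 + 43.00611/60 = 125.716769
  W ⇒ negate
Point 2:
  φ: 13′ + 6″ = 13.10000′; 54 + 13.10000/60 = 54.218333
  S → negative
  Lon: 0° + 57/60 + 16/3600 = 0 + 0.950000 + 0.004444 = 0.954444
  hemisphere W, so the sign is −
Point 3:
  φ: 56 + 2.1745/60 = 56.036242
  hemisphere S, so the sign is −
  λ: 44 + 51.3291/60 = 44.855485
  E → positive
Point 4:
  φ: split at 2 digits → 00° and 53.692′; 0 + 53.692/60 = 0.894867
  N ⇒ keep positive
  λ: split at 3 digits → 000° and 30.944′; 0 + 30.944/60 = 0.515733
  E → positive
Point 5:
  φ: 22′ + 41.48″ = 22.69133′; 89 + 22.69133/60 = 89.378189
  N → positive
  Longitude: 8′ + 22.5″ = 8.37500′; 156 + 8.37500/60 = 156.139583
  W → negative
Point 6:
  Lat: 36.329′ = 0.605483°; total 78.605483
  S ⇒ negate
  λ: 4.952′ = 0.082533°; total 53.082533
  hemisphere W, so the sign is −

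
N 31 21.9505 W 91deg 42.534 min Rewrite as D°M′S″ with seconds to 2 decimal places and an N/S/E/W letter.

31°21′57.03″ N, 91°42′32.04″ W

Lat: 21.95050′ → 21′ and 0.95050 × 60 = 57.0300″
Lon: 42.53400′ → 42′ and 0.53400 × 60 = 32.0400″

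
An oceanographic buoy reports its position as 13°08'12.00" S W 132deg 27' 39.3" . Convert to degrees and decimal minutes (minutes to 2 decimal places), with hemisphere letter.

Lat: seconds/60 = 0.20000; minutes = 8 + 0.20000 = 8.2000
Lon: 27 + 39.3/60 = 27.6550′

13° 8.20′ S, 132° 27.66′ W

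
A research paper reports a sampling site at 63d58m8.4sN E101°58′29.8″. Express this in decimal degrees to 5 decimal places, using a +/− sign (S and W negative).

63.96900, 101.97494

φ: 58′ + 8.4″ = 58.14000′; 63 + 58.14000/60 = 63.969000
N → positive
Longitude: 58′ + 29.8″ = 58.49667′; 101 + 58.49667/60 = 101.974944
E ⇒ keep positive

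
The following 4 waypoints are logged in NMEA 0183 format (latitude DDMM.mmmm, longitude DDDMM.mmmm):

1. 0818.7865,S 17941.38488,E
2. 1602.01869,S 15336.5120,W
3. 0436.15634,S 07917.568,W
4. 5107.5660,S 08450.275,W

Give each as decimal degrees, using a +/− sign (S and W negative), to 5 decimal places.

1. -8.31311, 179.68975
2. -16.03364, -153.60853
3. -4.60261, -79.29280
4. -51.12610, -84.83792

Point 1:
  φ: degrees = first 2 digits = 8, minutes = 18.7865; 8 + 18.7865/60 = 8.313108
  S ⇒ negate
  λ: split at 3 digits → 179° and 41.38488′; 179 + 41.38488/60 = 179.689748
  E → positive
Point 2:
  φ: degrees = first 2 digits = 16, minutes = 2.01869; 16 + 2.01869/60 = 16.033645
  S ⇒ negate
  Longitude: split at 3 digits → 153° and 36.512′; 153 + 36.512/60 = 153.608533
  W → negative
Point 3:
  φ: degrees = first 2 digits = 4, minutes = 36.15634; 4 + 36.15634/60 = 4.602606
  S ⇒ negate
  Longitude: degrees = first 3 digits = 79, minutes = 17.568; 79 + 17.568/60 = 79.292800
  W → negative
Point 4:
  φ: degrees = first 2 digits = 51, minutes = 7.566; 51 + 7.566/60 = 51.126100
  S → negative
  λ: degrees = first 3 digits = 84, minutes = 50.275; 84 + 50.275/60 = 84.837917
  W ⇒ negate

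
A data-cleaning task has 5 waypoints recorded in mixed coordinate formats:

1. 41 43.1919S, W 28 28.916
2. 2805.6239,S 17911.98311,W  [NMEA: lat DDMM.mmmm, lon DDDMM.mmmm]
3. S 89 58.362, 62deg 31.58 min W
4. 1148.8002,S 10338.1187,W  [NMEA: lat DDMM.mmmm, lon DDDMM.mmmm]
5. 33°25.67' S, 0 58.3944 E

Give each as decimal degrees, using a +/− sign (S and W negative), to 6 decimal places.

Point 1:
  Latitude: 41 + 43.1919/60 = 41.7198650
  S → negative
  Lon: 28 + 28.916/60 = 28.4819333
  W ⇒ negate
Point 2:
  Lat: split at 2 digits → 28° and 5.6239′; 28 + 5.6239/60 = 28.0937317
  hemisphere S, so the sign is −
  λ: split at 3 digits → 179° and 11.98311′; 179 + 11.98311/60 = 179.1997185
  W ⇒ negate
Point 3:
  φ: 89 + 58.362/60 = 89.9727000
  hemisphere S, so the sign is −
  Lon: 31.58′ = 0.526333°; total 62.5263333
  W ⇒ negate
Point 4:
  Latitude: split at 2 digits → 11° and 48.8002′; 11 + 48.8002/60 = 11.8133367
  S → negative
  λ: split at 3 digits → 103° and 38.1187′; 103 + 38.1187/60 = 103.6353117
  W ⇒ negate
Point 5:
  φ: 33 + 25.67/60 = 33.4278333
  S → negative
  λ: 0 + 58.3944/60 = 0.9732400
  E ⇒ keep positive

1. -41.719865, -28.481933
2. -28.093732, -179.199719
3. -89.972700, -62.526333
4. -11.813337, -103.635312
5. -33.427833, 0.973240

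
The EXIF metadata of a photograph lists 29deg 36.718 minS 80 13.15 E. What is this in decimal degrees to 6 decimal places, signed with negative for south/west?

-29.611967, 80.219167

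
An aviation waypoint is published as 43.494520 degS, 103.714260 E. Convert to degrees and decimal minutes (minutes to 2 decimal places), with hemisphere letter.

φ: 43° + 0.494520 × 60 = 43° 29.6712′
λ: fractional part 0.714260 → 42.8556 minutes

43° 29.67′ S, 103° 42.86′ E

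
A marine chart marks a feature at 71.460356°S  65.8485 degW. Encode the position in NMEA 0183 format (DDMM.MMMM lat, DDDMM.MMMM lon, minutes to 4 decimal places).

Lat: fractional part 0.460356 → 27.621360 minutes
Longitude: minutes = (65.848500 − 65) × 60 = 50.910000

7127.6214,S / 06550.9100,W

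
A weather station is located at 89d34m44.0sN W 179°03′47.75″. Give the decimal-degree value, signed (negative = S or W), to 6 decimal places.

89.578889, -179.063264

Latitude: 89 + 34/60 + 44/3600 = 89.5788889
N ⇒ keep positive
λ: 3′ + 47.75″ = 3.79583′; 179 + 3.79583/60 = 179.0632639
W ⇒ negate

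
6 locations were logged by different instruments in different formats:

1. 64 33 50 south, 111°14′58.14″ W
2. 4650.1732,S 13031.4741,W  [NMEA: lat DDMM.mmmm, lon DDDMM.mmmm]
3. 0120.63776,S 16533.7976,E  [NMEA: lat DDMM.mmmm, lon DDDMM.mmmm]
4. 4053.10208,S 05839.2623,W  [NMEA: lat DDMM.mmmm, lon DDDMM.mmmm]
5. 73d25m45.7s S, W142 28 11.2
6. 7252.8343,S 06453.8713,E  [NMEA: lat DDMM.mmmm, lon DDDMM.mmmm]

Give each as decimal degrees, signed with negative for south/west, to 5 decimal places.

1. -64.56389, -111.24948
2. -46.83622, -130.52457
3. -1.34396, 165.56329
4. -40.88503, -58.65437
5. -73.42936, -142.46978
6. -72.88057, 64.89786

Point 1:
  φ: 64° + 33/60 + 50/3600 = 64 + 0.550000 + 0.013889 = 64.563889
  S → negative
  Longitude: 14′ + 58.14″ = 14.96900′; 111 + 14.96900/60 = 111.249483
  W ⇒ negate
Point 2:
  φ: degrees = first 2 digits = 46, minutes = 50.1732; 46 + 50.1732/60 = 46.836220
  hemisphere S, so the sign is −
  λ: split at 3 digits → 130° and 31.4741′; 130 + 31.4741/60 = 130.524568
  W ⇒ negate
Point 3:
  Lat: split at 2 digits → 01° and 20.63776′; 1 + 20.63776/60 = 1.343963
  S ⇒ negate
  Lon: split at 3 digits → 165° and 33.7976′; 165 + 33.7976/60 = 165.563293
  E → positive
Point 4:
  Lat: degrees = first 2 digits = 40, minutes = 53.10208; 40 + 53.10208/60 = 40.885035
  hemisphere S, so the sign is −
  Lon: split at 3 digits → 058° and 39.2623′; 58 + 39.2623/60 = 58.654372
  hemisphere W, so the sign is −
Point 5:
  Latitude: 73° + 25/60 + 45.7/3600 = 73 + 0.416667 + 0.012694 = 73.429361
  S ⇒ negate
  λ: 28′ + 11.2″ = 28.18667′; 142 + 28.18667/60 = 142.469778
  W ⇒ negate
Point 6:
  Lat: split at 2 digits → 72° and 52.8343′; 72 + 52.8343/60 = 72.880572
  hemisphere S, so the sign is −
  λ: split at 3 digits → 064° and 53.8713′; 64 + 53.8713/60 = 64.897855
  E ⇒ keep positive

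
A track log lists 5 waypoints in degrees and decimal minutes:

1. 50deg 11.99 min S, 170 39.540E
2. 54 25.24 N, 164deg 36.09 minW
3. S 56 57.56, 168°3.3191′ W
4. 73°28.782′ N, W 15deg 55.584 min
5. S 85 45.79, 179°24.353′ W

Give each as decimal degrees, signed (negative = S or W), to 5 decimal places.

1. -50.19983, 170.65900
2. 54.42067, -164.60150
3. -56.95933, -168.05532
4. 73.47970, -15.92640
5. -85.76317, -179.40588

Point 1:
  Lat: 50 + 11.99/60 = 50.199833
  S ⇒ negate
  Lon: 170 + 39.54/60 = 170.659000
  E → positive
Point 2:
  Lat: 25.24′ = 0.420667°; total 54.420667
  N ⇒ keep positive
  λ: 164 + 36.09/60 = 164.601500
  hemisphere W, so the sign is −
Point 3:
  φ: 56 + 57.56/60 = 56.959333
  S ⇒ negate
  Longitude: 168 + 3.3191/60 = 168.055318
  hemisphere W, so the sign is −
Point 4:
  φ: 73 + 28.782/60 = 73.479700
  N → positive
  λ: 55.584′ = 0.926400°; total 15.926400
  W ⇒ negate
Point 5:
  Latitude: 85 + 45.79/60 = 85.763167
  S ⇒ negate
  Lon: 179 + 24.353/60 = 179.405883
  hemisphere W, so the sign is −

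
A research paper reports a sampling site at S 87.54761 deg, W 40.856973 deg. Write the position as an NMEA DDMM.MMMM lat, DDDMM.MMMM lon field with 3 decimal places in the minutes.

8732.857,S / 04051.418,W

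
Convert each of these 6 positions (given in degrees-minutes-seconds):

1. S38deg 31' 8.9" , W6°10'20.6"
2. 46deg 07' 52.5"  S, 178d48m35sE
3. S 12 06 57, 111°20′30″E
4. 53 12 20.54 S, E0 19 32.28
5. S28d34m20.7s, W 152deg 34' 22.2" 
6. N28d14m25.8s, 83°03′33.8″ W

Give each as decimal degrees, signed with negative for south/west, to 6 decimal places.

Point 1:
  φ: 38° + 31/60 + 8.9/3600 = 38 + 0.516667 + 0.002472 = 38.5191389
  S ⇒ negate
  λ: 6 + 10/60 + 20.6/3600 = 6.1723889
  hemisphere W, so the sign is −
Point 2:
  Latitude: 7′ + 52.5″ = 7.87500′; 46 + 7.87500/60 = 46.1312500
  hemisphere S, so the sign is −
  Longitude: 178° + 48/60 + 35/3600 = 178 + 0.800000 + 0.009722 = 178.8097222
  E → positive
Point 3:
  Lat: 12 + 6/60 + 57/3600 = 12.1158333
  S ⇒ negate
  Longitude: 111° + 20/60 + 30/3600 = 111 + 0.333333 + 0.008333 = 111.3416667
  E ⇒ keep positive
Point 4:
  φ: 53 + 12/60 + 20.54/3600 = 53.2057056
  hemisphere S, so the sign is −
  Lon: 0° + 19/60 + 32.28/3600 = 0 + 0.316667 + 0.008967 = 0.3256333
  E → positive
Point 5:
  Latitude: 28° + 34/60 + 20.7/3600 = 28 + 0.566667 + 0.005750 = 28.5724167
  S → negative
  Longitude: 34′ + 22.2″ = 34.37000′; 152 + 34.37000/60 = 152.5728333
  W ⇒ negate
Point 6:
  Lat: 14′ + 25.8″ = 14.43000′; 28 + 14.43000/60 = 28.2405000
  N ⇒ keep positive
  Longitude: 3′ + 33.8″ = 3.56333′; 83 + 3.56333/60 = 83.0593889
  hemisphere W, so the sign is −

1. -38.519139, -6.172389
2. -46.131250, 178.809722
3. -12.115833, 111.341667
4. -53.205706, 0.325633
5. -28.572417, -152.572833
6. 28.240500, -83.059389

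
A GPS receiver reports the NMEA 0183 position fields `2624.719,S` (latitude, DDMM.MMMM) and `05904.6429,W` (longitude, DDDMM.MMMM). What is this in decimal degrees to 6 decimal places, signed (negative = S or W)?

-26.411983, -59.077382

Latitude: degrees = first 2 digits = 26, minutes = 24.719; 26 + 24.719/60 = 26.4119833
hemisphere S, so the sign is −
Lon: split at 3 digits → 059° and 4.6429′; 59 + 4.6429/60 = 59.0773817
W ⇒ negate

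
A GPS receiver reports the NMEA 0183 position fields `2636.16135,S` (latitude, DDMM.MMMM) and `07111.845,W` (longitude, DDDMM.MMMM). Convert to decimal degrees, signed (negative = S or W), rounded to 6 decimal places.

-26.602689, -71.197417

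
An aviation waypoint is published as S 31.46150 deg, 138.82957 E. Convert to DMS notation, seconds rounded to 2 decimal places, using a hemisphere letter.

Lat: 0.461500 × 60 = 27.69000′ → 27′, remainder × 60 = 41.4000″
λ: whole degrees 138; 49.77420′ → 49′ and 46.4520″

31°27′41.40″ S, 138°49′46.45″ E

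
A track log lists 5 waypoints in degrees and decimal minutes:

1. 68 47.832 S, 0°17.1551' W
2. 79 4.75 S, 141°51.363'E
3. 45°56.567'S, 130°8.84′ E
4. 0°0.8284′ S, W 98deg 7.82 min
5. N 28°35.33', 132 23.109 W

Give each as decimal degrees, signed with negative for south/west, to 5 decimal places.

Point 1:
  φ: 47.832′ = 0.797200°; total 68.797200
  S ⇒ negate
  Longitude: 0 + 17.1551/60 = 0.285918
  W ⇒ negate
Point 2:
  φ: 4.75′ = 0.079167°; total 79.079167
  S → negative
  λ: 51.363′ = 0.856050°; total 141.856050
  E → positive
Point 3:
  Latitude: 45 + 56.567/60 = 45.942783
  S → negative
  λ: 130 + 8.84/60 = 130.147333
  E → positive
Point 4:
  φ: 0.8284′ = 0.013807°; total 0.013807
  S → negative
  Longitude: 7.82′ = 0.130333°; total 98.130333
  W ⇒ negate
Point 5:
  Latitude: 28 + 35.33/60 = 28.588833
  N → positive
  Lon: 132 + 23.109/60 = 132.385150
  W → negative

1. -68.79720, -0.28592
2. -79.07917, 141.85605
3. -45.94278, 130.14733
4. -0.01381, -98.13033
5. 28.58883, -132.38515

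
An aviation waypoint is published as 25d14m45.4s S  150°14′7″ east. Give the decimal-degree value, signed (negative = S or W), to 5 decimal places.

-25.24594, 150.23528

Lat: 25 + 14/60 + 45.4/3600 = 25.245944
S ⇒ negate
λ: 150° + 14/60 + 7/3600 = 150 + 0.233333 + 0.001944 = 150.235278
E → positive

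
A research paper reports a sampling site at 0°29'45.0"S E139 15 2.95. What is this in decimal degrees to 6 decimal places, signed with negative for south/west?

-0.495833, 139.250819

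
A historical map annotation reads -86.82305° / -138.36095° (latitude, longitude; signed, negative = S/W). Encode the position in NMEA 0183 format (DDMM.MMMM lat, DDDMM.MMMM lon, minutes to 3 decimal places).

8649.383,S / 13821.657,W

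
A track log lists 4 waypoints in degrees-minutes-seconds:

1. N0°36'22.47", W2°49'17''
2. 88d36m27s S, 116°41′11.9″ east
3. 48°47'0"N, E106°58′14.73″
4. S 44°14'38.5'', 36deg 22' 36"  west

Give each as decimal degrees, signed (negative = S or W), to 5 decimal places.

1. 0.60624, -2.82139
2. -88.60750, 116.68664
3. 48.78333, 106.97076
4. -44.24403, -36.37667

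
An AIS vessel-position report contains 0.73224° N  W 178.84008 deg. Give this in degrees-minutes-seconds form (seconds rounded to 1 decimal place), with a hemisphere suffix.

0°43′56.1″ N, 178°50′24.3″ W

Latitude: 0.732240° → 43.93440′; 0.93440 × 60 = 56.064″
Longitude: 0.840080 × 60 = 50.40480′ → 50′, remainder × 60 = 24.288″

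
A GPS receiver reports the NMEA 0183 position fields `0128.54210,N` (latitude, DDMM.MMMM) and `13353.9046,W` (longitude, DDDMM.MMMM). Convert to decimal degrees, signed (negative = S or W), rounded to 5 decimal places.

Lat: degrees = first 2 digits = 1, minutes = 28.5421; 1 + 28.5421/60 = 1.475702
N ⇒ keep positive
Lon: split at 3 digits → 133° and 53.9046′; 133 + 53.9046/60 = 133.898410
W → negative

1.47570, -133.89841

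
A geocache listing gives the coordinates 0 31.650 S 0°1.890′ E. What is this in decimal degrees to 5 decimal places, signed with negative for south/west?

φ: 0 + 31.65/60 = 0.527500
S → negative
Longitude: 0 + 1.89/60 = 0.031500
E → positive

-0.52750, 0.03150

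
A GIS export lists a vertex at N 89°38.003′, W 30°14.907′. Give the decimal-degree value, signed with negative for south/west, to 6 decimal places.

Lat: 38.003′ = 0.633383°; total 89.6333833
N ⇒ keep positive
Longitude: 14.907′ = 0.248450°; total 30.2484500
W → negative

89.633383, -30.248450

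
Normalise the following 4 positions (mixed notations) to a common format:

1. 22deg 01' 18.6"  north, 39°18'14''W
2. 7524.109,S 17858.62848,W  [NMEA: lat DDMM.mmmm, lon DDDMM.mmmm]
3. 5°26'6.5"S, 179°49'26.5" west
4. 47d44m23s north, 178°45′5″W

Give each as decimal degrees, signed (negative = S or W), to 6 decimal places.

Point 1:
  φ: 22° + 1/60 + 18.6/3600 = 22 + 0.016667 + 0.005167 = 22.0218333
  N ⇒ keep positive
  Lon: 18′ + 14″ = 18.23333′; 39 + 18.23333/60 = 39.3038889
  hemisphere W, so the sign is −
Point 2:
  φ: degrees = first 2 digits = 75, minutes = 24.109; 75 + 24.109/60 = 75.4018167
  S → negative
  Lon: degrees = first 3 digits = 178, minutes = 58.62848; 178 + 58.62848/60 = 178.9771413
  hemisphere W, so the sign is −
Point 3:
  Latitude: 5° + 26/60 + 6.5/3600 = 5 + 0.433333 + 0.001806 = 5.4351389
  S ⇒ negate
  λ: 179° + 49/60 + 26.5/3600 = 179 + 0.816667 + 0.007361 = 179.8240278
  W → negative
Point 4:
  φ: 47 + 44/60 + 23/3600 = 47.7397222
  N ⇒ keep positive
  λ: 45′ + 5″ = 45.08333′; 178 + 45.08333/60 = 178.7513889
  hemisphere W, so the sign is −

1. 22.021833, -39.303889
2. -75.401817, -178.977141
3. -5.435139, -179.824028
4. 47.739722, -178.751389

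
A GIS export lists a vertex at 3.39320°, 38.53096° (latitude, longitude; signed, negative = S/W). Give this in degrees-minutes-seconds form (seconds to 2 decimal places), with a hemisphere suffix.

φ: whole degrees 3; 23.59200′ → 23′ and 35.5200″
Longitude: 0.530960 × 60 = 31.85760′ → 31′, remainder × 60 = 51.4560″

3°23′35.52″ N, 38°31′51.46″ E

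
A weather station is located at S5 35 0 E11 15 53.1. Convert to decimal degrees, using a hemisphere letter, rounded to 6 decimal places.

φ: 5 + 35/60 + 0/3600 = 5.5833333
λ: 15′ + 53.1″ = 15.88500′; 11 + 15.88500/60 = 11.2647500

5.583333° S, 11.264750° E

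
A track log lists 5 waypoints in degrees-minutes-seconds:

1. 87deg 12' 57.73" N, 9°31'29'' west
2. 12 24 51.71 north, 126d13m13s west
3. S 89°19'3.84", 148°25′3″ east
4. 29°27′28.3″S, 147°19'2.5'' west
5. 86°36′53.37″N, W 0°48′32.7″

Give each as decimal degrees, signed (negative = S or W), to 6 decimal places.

Point 1:
  Lat: 12′ + 57.73″ = 12.96217′; 87 + 12.96217/60 = 87.2160361
  N → positive
  Longitude: 9° + 31/60 + 29/3600 = 9 + 0.516667 + 0.008056 = 9.5247222
  W → negative
Point 2:
  φ: 24′ + 51.71″ = 24.86183′; 12 + 24.86183/60 = 12.4143639
  N → positive
  λ: 126° + 13/60 + 13/3600 = 126 + 0.216667 + 0.003611 = 126.2202778
  W → negative
Point 3:
  Lat: 89 + 19/60 + 3.84/3600 = 89.3177333
  hemisphere S, so the sign is −
  Longitude: 148° + 25/60 + 3/3600 = 148 + 0.416667 + 0.000833 = 148.4175000
  E → positive
Point 4:
  Latitude: 29 + 27/60 + 28.3/3600 = 29.4578611
  hemisphere S, so the sign is −
  Longitude: 19′ + 2.5″ = 19.04167′; 147 + 19.04167/60 = 147.3173611
  hemisphere W, so the sign is −
Point 5:
  Latitude: 86° + 36/60 + 53.37/3600 = 86 + 0.600000 + 0.014825 = 86.6148250
  N → positive
  λ: 0 + 48/60 + 32.7/3600 = 0.8090833
  W → negative

1. 87.216036, -9.524722
2. 12.414364, -126.220278
3. -89.317733, 148.417500
4. -29.457861, -147.317361
5. 86.614825, -0.809083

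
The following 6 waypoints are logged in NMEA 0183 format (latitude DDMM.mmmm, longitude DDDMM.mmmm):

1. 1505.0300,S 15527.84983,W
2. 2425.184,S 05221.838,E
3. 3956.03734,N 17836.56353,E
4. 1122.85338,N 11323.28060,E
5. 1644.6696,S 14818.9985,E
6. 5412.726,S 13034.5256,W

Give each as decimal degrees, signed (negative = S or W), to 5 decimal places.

1. -15.08383, -155.46416
2. -24.41973, 52.36397
3. 39.93396, 178.60939
4. 11.38089, 113.38801
5. -16.74449, 148.31664
6. -54.21210, -130.57543

Point 1:
  Lat: degrees = first 2 digits = 15, minutes = 5.03; 15 + 5.03/60 = 15.083833
  S → negative
  Longitude: split at 3 digits → 155° and 27.84983′; 155 + 27.84983/60 = 155.464164
  W ⇒ negate
Point 2:
  Lat: split at 2 digits → 24° and 25.184′; 24 + 25.184/60 = 24.419733
  hemisphere S, so the sign is −
  Longitude: split at 3 digits → 052° and 21.838′; 52 + 21.838/60 = 52.363967
  E → positive
Point 3:
  Latitude: degrees = first 2 digits = 39, minutes = 56.03734; 39 + 56.03734/60 = 39.933956
  N ⇒ keep positive
  Lon: degrees = first 3 digits = 178, minutes = 36.56353; 178 + 36.56353/60 = 178.609392
  E ⇒ keep positive
Point 4:
  φ: split at 2 digits → 11° and 22.85338′; 11 + 22.85338/60 = 11.380890
  N → positive
  Longitude: degrees = first 3 digits = 113, minutes = 23.2806; 113 + 23.2806/60 = 113.388010
  E ⇒ keep positive
Point 5:
  Latitude: split at 2 digits → 16° and 44.6696′; 16 + 44.6696/60 = 16.744493
  S ⇒ negate
  Longitude: split at 3 digits → 148° and 18.9985′; 148 + 18.9985/60 = 148.316642
  E → positive
Point 6:
  φ: degrees = first 2 digits = 54, minutes = 12.726; 54 + 12.726/60 = 54.212100
  hemisphere S, so the sign is −
  λ: split at 3 digits → 130° and 34.5256′; 130 + 34.5256/60 = 130.575427
  W ⇒ negate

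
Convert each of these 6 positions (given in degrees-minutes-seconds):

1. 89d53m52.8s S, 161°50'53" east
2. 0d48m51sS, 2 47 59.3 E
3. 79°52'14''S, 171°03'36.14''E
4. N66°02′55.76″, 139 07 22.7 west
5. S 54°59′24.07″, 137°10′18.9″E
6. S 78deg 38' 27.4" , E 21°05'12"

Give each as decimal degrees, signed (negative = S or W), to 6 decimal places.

Point 1:
  Lat: 89° + 53/60 + 52.8/3600 = 89 + 0.883333 + 0.014667 = 89.8980000
  S ⇒ negate
  Longitude: 161 + 50/60 + 53/3600 = 161.8480556
  E → positive
Point 2:
  Lat: 0 + 48/60 + 51/3600 = 0.8141667
  hemisphere S, so the sign is −
  λ: 47′ + 59.3″ = 47.98833′; 2 + 47.98833/60 = 2.7998056
  E ⇒ keep positive
Point 3:
  φ: 79 + 52/60 + 14/3600 = 79.8705556
  S ⇒ negate
  Lon: 171° + 3/60 + 36.14/3600 = 171 + 0.050000 + 0.010039 = 171.0600389
  E ⇒ keep positive
Point 4:
  Latitude: 66 + 2/60 + 55.76/3600 = 66.0488222
  N ⇒ keep positive
  Lon: 7′ + 22.7″ = 7.37833′; 139 + 7.37833/60 = 139.1229722
  W → negative
Point 5:
  φ: 54 + 59/60 + 24.07/3600 = 54.9900194
  S → negative
  Lon: 10′ + 18.9″ = 10.31500′; 137 + 10.31500/60 = 137.1719167
  E → positive
Point 6:
  Lat: 78° + 38/60 + 27.4/3600 = 78 + 0.633333 + 0.007611 = 78.6409444
  hemisphere S, so the sign is −
  Lon: 21 + 5/60 + 12/3600 = 21.0866667
  E → positive

1. -89.898000, 161.848056
2. -0.814167, 2.799806
3. -79.870556, 171.060039
4. 66.048822, -139.122972
5. -54.990019, 137.171917
6. -78.640944, 21.086667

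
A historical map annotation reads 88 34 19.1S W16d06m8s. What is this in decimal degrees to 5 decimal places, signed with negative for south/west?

-88.57197, -16.10222

Latitude: 88 + 34/60 + 19.1/3600 = 88.571972
S → negative
Lon: 6′ + 8″ = 6.13333′; 16 + 6.13333/60 = 16.102222
hemisphere W, so the sign is −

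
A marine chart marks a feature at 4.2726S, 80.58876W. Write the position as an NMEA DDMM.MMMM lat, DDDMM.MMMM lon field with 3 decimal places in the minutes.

Latitude: 4° + 0.272600 × 60 = 4° 16.35600′
Longitude: 80° + 0.588760 × 60 = 80° 35.32560′

0416.356,S / 08035.326,W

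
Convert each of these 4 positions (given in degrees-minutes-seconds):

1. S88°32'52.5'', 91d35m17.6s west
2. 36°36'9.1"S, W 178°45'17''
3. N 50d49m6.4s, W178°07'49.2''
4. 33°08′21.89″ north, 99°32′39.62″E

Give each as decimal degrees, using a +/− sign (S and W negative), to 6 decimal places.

Point 1:
  φ: 88° + 32/60 + 52.5/3600 = 88 + 0.533333 + 0.014583 = 88.5479167
  S → negative
  λ: 35′ + 17.6″ = 35.29333′; 91 + 35.29333/60 = 91.5882222
  hemisphere W, so the sign is −
Point 2:
  Latitude: 36 + 36/60 + 9.1/3600 = 36.6025278
  S ⇒ negate
  λ: 45′ + 17″ = 45.28333′; 178 + 45.28333/60 = 178.7547222
  W ⇒ negate
Point 3:
  Latitude: 49′ + 6.4″ = 49.10667′; 50 + 49.10667/60 = 50.8184444
  N → positive
  Longitude: 7′ + 49.2″ = 7.82000′; 178 + 7.82000/60 = 178.1303333
  W ⇒ negate
Point 4:
  Latitude: 33° + 8/60 + 21.89/3600 = 33 + 0.133333 + 0.006081 = 33.1394139
  N → positive
  λ: 99 + 32/60 + 39.62/3600 = 99.5443389
  E → positive

1. -88.547917, -91.588222
2. -36.602528, -178.754722
3. 50.818444, -178.130333
4. 33.139414, 99.544339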